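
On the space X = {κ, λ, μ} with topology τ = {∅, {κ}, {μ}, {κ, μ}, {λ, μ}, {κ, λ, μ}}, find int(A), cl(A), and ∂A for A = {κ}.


int(A) = {κ}, cl(A) = {κ}, ∂A = ∅.

Closed sets in (X, τ) are complements of opens:
  closed(X, τ) = {∅, {κ}, {λ}, {κ, λ}, {λ, μ}, {κ, λ, μ}}.
int(A) = ⋃ {U ∈ τ : U ⊆ A}. Opens contained in A: ∅, {κ}.
Taking the union of these: int(A) = {κ}.
cl(A) = ⋂ {C closed : A ⊆ C}. Closed sets containing A: {κ}, {κ, λ}, {κ, λ, μ}.
Intersecting these: cl(A) = {κ}.
∂A = cl(A) ∖ int(A) = {κ} ∖ {κ} = ∅.


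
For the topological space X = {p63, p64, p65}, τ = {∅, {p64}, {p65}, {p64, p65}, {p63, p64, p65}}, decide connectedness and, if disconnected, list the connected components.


(X, τ) is connected.

Find clopen sets (U ∈ τ with X ∖ U ∈ τ):
  U = ∅, X ∖ U = {p63, p64, p65} — both open, so U is clopen.
  U = {p63, p64, p65}, X ∖ U = ∅ — both open, so U is clopen.
Only trivial clopens (∅ and X) exist, so (X, τ) is connected.
Compute connected components by grouping points that agree on all clopens:
  component: {p63, p64, p65}


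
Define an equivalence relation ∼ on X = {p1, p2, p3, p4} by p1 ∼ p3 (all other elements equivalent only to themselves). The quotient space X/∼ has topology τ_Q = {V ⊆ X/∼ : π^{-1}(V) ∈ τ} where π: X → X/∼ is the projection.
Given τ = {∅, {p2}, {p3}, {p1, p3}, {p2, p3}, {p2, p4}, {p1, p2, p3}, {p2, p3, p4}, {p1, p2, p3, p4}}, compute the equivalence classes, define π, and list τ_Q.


X/∼ = {[p1=p3], [p2], [p4]}; |τ_Q| = 6.

Equivalence classes: [p1=p3], [p2], [p4].
Quotient map π: X → X/∼ sends p1 ↦ [p1=p3], p2 ↦ [p2], p3 ↦ [p1=p3], p4 ↦ [p4].
For each subset V ⊆ X/∼, compute π^{-1}(V) ⊆ X and check whether π^{-1}(V) ∈ τ. V is open in τ_Q iff π^{-1}(V) ∈ τ.
  V = {}: π^{-1}(V) = ∅ ∈ τ ✓.
  V = {[p1=p3]}: π^{-1}(V) = {p1, p3} ∈ τ ✓.
  V = {[p2]}: π^{-1}(V) = {p2} ∈ τ ✓.
  V = {[p1=p3], [p2]}: π^{-1}(V) = {p1, p2, p3} ∈ τ ✓.
  V = {[p4]}: π^{-1}(V) = {p4} ∉ τ ✗.
  V = {[p1=p3], [p4]}: π^{-1}(V) = {p1, p3, p4} ∉ τ ✗.
  V = {[p2], [p4]}: π^{-1}(V) = {p2, p4} ∈ τ ✓.
  V = {[p1=p3], [p2], [p4]}: π^{-1}(V) = {p1, p2, p3, p4} ∈ τ ✓.
Open sets in the quotient: τ_Q = {{}, {[p1=p3]}, {[p2]}, {[p1=p3], [p2]}, {[p2], [p4]}, {[p1=p3], [p2], [p4]}} (6 elements).


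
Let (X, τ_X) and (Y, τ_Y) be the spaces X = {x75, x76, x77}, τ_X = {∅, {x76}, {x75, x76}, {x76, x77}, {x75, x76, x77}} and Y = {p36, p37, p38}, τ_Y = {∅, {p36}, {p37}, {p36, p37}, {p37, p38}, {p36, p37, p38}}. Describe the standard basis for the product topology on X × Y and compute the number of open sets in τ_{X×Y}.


Basis B = {∅ × ∅, {x76} × {p36}, {x76} × {p37}, {x75, x76} × {p36}, {x75, x76} × {p37}, {x76} × {p36, p37}, {x76, x77} × {p36}, {x76} × {p37, p38}, {x76, x77} × {p37}, {x75, x76, x77} × {p36}, {x75, x76, x77} × {p37}, {x76} × {p36, p37, p38}, {x75, x76} × {p36, p37}, {x75, x76} × {p37, p38}, {x76, x77} × {p36, p37}, {x76, x77} × {p37, p38}, {x75, x76} × {p36, p37, p38}, {x75, x76, x77} × {p36, p37}, {x75, x76, x77} × {p37, p38}, {x76, x77} × {p36, p37, p38}, {x75, x76, x77} × {p36, p37, p38}}; |τ_{X×Y}| = 70.

Enumerate products U × V with U ∈ τ_X, V ∈ τ_Y (deduplicated):
  ∅ × ∅ = {} (∅)
  {x76} × {p36} = {(x76,p36)}
  {x76} × {p37} = {(x76,p37)}
  {x75, x76} × {p36} = {(x75,p36), (x76,p36)}
  {x75, x76} × {p37} = {(x75,p37), (x76,p37)}
  {x76} × {p36, p37} = {(x76,p36), (x76,p37)}
  {x76, x77} × {p36} = {(x76,p36), (x77,p36)}
  {x76} × {p37, p38} = {(x76,p37), (x76,p38)}
  {x76, x77} × {p37} = {(x76,p37), (x77,p37)}
  {x75, x76, x77} × {p36} = {(x75,p36), (x76,p36), (x77,p36)}
  {x75, x76, x77} × {p37} = {(x75,p37), (x76,p37), (x77,p37)}
  {x76} × {p36, p37, p38} = {(x76,p36), (x76,p37), (x76,p38)}
  {x75, x76} × {p36, p37} = {(x75,p36), (x75,p37), (x76,p36), (x76,p37)}
  {x75, x76} × {p37, p38} = {(x75,p37), (x75,p38), (x76,p37), (x76,p38)}
  {x76, x77} × {p36, p37} = {(x76,p36), (x76,p37), (x77,p36), (x77,p37)}
  {x76, x77} × {p37, p38} = {(x76,p37), (x76,p38), (x77,p37), (x77,p38)}
  {x75, x76} × {p36, p37, p38} = {(x75,p36), (x75,p37), (x75,p38), (x76,p36), (x76,p37), (x76,p38)}
  {x75, x76, x77} × {p36, p37} = {(x75,p36), (x75,p37), (x76,p36), (x76,p37), (x77,p36), (x77,p37)}
  {x75, x76, x77} × {p37, p38} = {(x75,p37), (x75,p38), (x76,p37), (x76,p38), (x77,p37), (x77,p38)}
  {x76, x77} × {p36, p37, p38} = {(x76,p36), (x76,p37), (x76,p38), (x77,p36), (x77,p37), (x77,p38)}
  {x75, x76, x77} × {p36, p37, p38} = {(x75,p36), (x75,p37), (x75,p38), (x76,p36), (x76,p37), (x76,p38), (x77,p36), (x77,p37), (x77,p38)}
These 21 distinct sets form the basis B.
Close under arbitrary unions to get τ_{X×Y}; counting gives |τ_{X×Y}| = 70.


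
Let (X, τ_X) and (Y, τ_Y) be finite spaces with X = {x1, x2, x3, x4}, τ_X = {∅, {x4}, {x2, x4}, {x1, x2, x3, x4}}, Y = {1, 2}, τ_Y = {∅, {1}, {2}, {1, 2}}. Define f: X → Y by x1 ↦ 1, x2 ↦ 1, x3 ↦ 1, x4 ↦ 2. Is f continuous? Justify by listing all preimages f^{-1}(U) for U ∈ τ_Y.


f is NOT continuous.

Compute f^{-1}(U) for each U ∈ τ_Y:
  U = ∅: f^{-1}(U) = ∅ ∈ τ_X ✓.
  U = {1}: f^{-1}(U) = {x1, x2, x3} ∉ τ_X ✗.
  U = {2}: f^{-1}(U) = {x4} ∈ τ_X ✓.
  U = {1, 2}: f^{-1}(U) = {x1, x2, x3, x4} ∈ τ_X ✓.
Found U = {1} with f^{-1}(U) = {x1, x2, x3} not in τ_X. Therefore f is NOT continuous.


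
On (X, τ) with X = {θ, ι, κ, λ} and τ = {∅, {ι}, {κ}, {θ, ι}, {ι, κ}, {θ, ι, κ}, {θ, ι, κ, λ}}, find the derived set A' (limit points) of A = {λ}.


A' = ∅

For each x ∈ X, list the open sets U ∈ τ with x ∈ U, then check whether U ∩ (A ∖ {x}) ≠ ∅ for every such U.
  x = θ: open {θ, ι} ∋ x has {θ, ι} ∩ (A ∖ {θ}) = ∅, so x is NOT a limit point.
  x = ι: open {ι} ∋ x has {ι} ∩ (A ∖ {ι}) = ∅, so x is NOT a limit point.
  x = κ: open {κ} ∋ x has {κ} ∩ (A ∖ {κ}) = ∅, so x is NOT a limit point.
  x = λ: open {θ, ι, κ, λ} ∋ x has {θ, ι, κ, λ} ∩ (A ∖ {λ}) = ∅, so x is NOT a limit point.
Collecting: A' = ∅.


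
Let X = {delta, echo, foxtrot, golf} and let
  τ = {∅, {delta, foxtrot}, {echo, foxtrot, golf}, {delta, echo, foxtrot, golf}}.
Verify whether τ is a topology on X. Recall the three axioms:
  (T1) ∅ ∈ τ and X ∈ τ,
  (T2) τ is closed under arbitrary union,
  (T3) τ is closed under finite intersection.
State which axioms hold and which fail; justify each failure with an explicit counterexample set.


τ is NOT a topology on X.

Axiom (T1): ∅ ∈ τ? Yes; X ∈ τ? Yes.
Axiom (T2/T3): check pairwise unions and intersections of members of τ.
Counterexample for (T3): {delta, foxtrot} ∩ {echo, foxtrot, golf} = {foxtrot} ∉ τ. Therefore τ is NOT a topology.


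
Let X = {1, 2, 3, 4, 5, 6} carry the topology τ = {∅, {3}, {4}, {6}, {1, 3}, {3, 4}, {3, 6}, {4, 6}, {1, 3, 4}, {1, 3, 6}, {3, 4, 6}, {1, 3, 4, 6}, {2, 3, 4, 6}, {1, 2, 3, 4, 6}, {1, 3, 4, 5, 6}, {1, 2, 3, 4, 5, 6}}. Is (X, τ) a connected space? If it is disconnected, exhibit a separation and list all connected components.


(X, τ) is connected.

Find clopen sets (U ∈ τ with X ∖ U ∈ τ):
  U = ∅, X ∖ U = {1, 2, 3, 4, 5, 6} — both open, so U is clopen.
  U = {1, 2, 3, 4, 5, 6}, X ∖ U = ∅ — both open, so U is clopen.
Only trivial clopens (∅ and X) exist, so (X, τ) is connected.
Compute connected components by grouping points that agree on all clopens:
  component: {1, 2, 3, 4, 5, 6}


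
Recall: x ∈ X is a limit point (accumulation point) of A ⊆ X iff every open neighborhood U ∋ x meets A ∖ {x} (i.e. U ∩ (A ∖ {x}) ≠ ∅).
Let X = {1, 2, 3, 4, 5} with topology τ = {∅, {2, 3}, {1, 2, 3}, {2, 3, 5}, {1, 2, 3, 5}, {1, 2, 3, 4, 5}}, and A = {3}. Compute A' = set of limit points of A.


A' = {1, 2, 4, 5}

For each x ∈ X, list the open sets U ∈ τ with x ∈ U, then check whether U ∩ (A ∖ {x}) ≠ ∅ for every such U.
  x = 1: opens ∋ x are {1, 2, 3}, {1, 2, 3, 5}, {1, 2, 3, 4, 5}; each meets A ∖ {1}, so x IS a limit point.
  x = 2: opens ∋ x are {2, 3}, {1, 2, 3}, {2, 3, 5}, {1, 2, 3, 5}, {1, 2, 3, 4, 5}; each meets A ∖ {2}, so x IS a limit point.
  x = 3: open {2, 3} ∋ x has {2, 3} ∩ (A ∖ {3}) = ∅, so x is NOT a limit point.
  x = 4: opens ∋ x are {1, 2, 3, 4, 5}; each meets A ∖ {4}, so x IS a limit point.
  x = 5: opens ∋ x are {2, 3, 5}, {1, 2, 3, 5}, {1, 2, 3, 4, 5}; each meets A ∖ {5}, so x IS a limit point.
Collecting: A' = {1, 2, 4, 5}.


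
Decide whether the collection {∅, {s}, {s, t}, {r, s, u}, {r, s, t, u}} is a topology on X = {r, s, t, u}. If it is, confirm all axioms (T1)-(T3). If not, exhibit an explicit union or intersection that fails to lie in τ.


τ IS a topology on X.

Axiom (T1): ∅ ∈ τ? Yes; X ∈ τ? Yes.
Axiom (T2/T3): check pairwise unions and intersections of members of τ.
All pairwise intersections and unions checked — each lies in τ. Therefore τ satisfies (T1), (T2), (T3): it IS a topology on X.


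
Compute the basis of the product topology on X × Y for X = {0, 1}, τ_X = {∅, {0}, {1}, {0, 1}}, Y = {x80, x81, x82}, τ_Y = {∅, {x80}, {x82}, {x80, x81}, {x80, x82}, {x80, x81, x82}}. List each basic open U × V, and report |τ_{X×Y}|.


Basis B = {∅ × ∅, {0} × {x80}, {0} × {x82}, {1} × {x80}, {1} × {x82}, {0} × {x80, x81}, {0} × {x80, x82}, {0, 1} × {x80}, {0, 1} × {x82}, {1} × {x80, x81}, {1} × {x80, x82}, {0} × {x80, x81, x82}, {1} × {x80, x81, x82}, {0, 1} × {x80, x81}, {0, 1} × {x80, x82}, {0, 1} × {x80, x81, x82}}; |τ_{X×Y}| = 36.

Enumerate products U × V with U ∈ τ_X, V ∈ τ_Y (deduplicated):
  ∅ × ∅ = {} (∅)
  {0} × {x80} = {(0,x80)}
  {0} × {x82} = {(0,x82)}
  {1} × {x80} = {(1,x80)}
  {1} × {x82} = {(1,x82)}
  {0} × {x80, x81} = {(0,x80), (0,x81)}
  {0} × {x80, x82} = {(0,x80), (0,x82)}
  {0, 1} × {x80} = {(0,x80), (1,x80)}
  {0, 1} × {x82} = {(0,x82), (1,x82)}
  {1} × {x80, x81} = {(1,x80), (1,x81)}
  {1} × {x80, x82} = {(1,x80), (1,x82)}
  {0} × {x80, x81, x82} = {(0,x80), (0,x81), (0,x82)}
  {1} × {x80, x81, x82} = {(1,x80), (1,x81), (1,x82)}
  {0, 1} × {x80, x81} = {(0,x80), (0,x81), (1,x80), (1,x81)}
  {0, 1} × {x80, x82} = {(0,x80), (0,x82), (1,x80), (1,x82)}
  {0, 1} × {x80, x81, x82} = {(0,x80), (0,x81), (0,x82), (1,x80), (1,x81), (1,x82)}
These 16 distinct sets form the basis B.
Close under arbitrary unions to get τ_{X×Y}; counting gives |τ_{X×Y}| = 36.


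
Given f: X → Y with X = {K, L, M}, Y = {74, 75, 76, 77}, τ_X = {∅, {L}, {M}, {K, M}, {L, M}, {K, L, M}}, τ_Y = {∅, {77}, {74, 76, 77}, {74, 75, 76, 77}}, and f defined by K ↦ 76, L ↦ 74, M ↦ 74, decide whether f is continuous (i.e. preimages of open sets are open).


f IS continuous.

Compute f^{-1}(U) for each U ∈ τ_Y:
  U = ∅: f^{-1}(U) = ∅ ∈ τ_X ✓.
  U = {77}: f^{-1}(U) = ∅ ∈ τ_X ✓.
  U = {74, 76, 77}: f^{-1}(U) = {K, L, M} ∈ τ_X ✓.
  U = {74, 75, 76, 77}: f^{-1}(U) = {K, L, M} ∈ τ_X ✓.
Every preimage lies in τ_X, so f IS continuous.


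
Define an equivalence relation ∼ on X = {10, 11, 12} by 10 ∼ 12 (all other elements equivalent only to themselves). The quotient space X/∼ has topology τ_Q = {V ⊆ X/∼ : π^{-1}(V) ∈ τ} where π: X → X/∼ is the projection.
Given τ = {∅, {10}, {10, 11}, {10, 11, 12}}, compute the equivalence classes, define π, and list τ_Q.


X/∼ = {[10=12], [11]}; |τ_Q| = 2.

Equivalence classes: [10=12], [11].
Quotient map π: X → X/∼ sends 10 ↦ [10=12], 11 ↦ [11], 12 ↦ [10=12].
For each subset V ⊆ X/∼, compute π^{-1}(V) ⊆ X and check whether π^{-1}(V) ∈ τ. V is open in τ_Q iff π^{-1}(V) ∈ τ.
  V = {}: π^{-1}(V) = ∅ ∈ τ ✓.
  V = {[10=12]}: π^{-1}(V) = {10, 12} ∉ τ ✗.
  V = {[11]}: π^{-1}(V) = {11} ∉ τ ✗.
  V = {[10=12], [11]}: π^{-1}(V) = {10, 11, 12} ∈ τ ✓.
Open sets in the quotient: τ_Q = {{}, {[10=12], [11]}} (2 elements).


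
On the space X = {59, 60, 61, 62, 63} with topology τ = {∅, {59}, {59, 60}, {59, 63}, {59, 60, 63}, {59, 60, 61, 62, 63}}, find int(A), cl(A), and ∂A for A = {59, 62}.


int(A) = {59}, cl(A) = {59, 60, 61, 62, 63}, ∂A = {60, 61, 62, 63}.

Closed sets in (X, τ) are complements of opens:
  closed(X, τ) = {∅, {61, 62}, {60, 61, 62}, {61, 62, 63}, {60, 61, 62, 63}, {59, 60, 61, 62, 63}}.
int(A) = ⋃ {U ∈ τ : U ⊆ A}. Opens contained in A: ∅, {59}.
Taking the union of these: int(A) = {59}.
cl(A) = ⋂ {C closed : A ⊆ C}. Closed sets containing A: {59, 60, 61, 62, 63}.
Intersecting these: cl(A) = {59, 60, 61, 62, 63}.
∂A = cl(A) ∖ int(A) = {59, 60, 61, 62, 63} ∖ {59} = {60, 61, 62, 63}.


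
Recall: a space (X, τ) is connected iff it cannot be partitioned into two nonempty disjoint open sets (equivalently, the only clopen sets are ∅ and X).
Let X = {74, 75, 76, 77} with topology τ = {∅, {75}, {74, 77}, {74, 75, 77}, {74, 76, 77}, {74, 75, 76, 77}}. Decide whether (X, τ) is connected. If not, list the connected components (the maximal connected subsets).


(X, τ) is disconnected; components = [{75}, {74, 76, 77}].

Find clopen sets (U ∈ τ with X ∖ U ∈ τ):
  U = ∅, X ∖ U = {74, 75, 76, 77} — both open, so U is clopen.
  U = {75}, X ∖ U = {74, 76, 77} — both open, so U is clopen.
  U = {74, 76, 77}, X ∖ U = {75} — both open, so U is clopen.
  U = {74, 75, 76, 77}, X ∖ U = ∅ — both open, so U is clopen.
Nontrivial clopen(s) exist: e.g. {75}. So (X, τ) is disconnected.
Compute connected components by grouping points that agree on all clopens:
  component: {75}
  component: {74, 76, 77}


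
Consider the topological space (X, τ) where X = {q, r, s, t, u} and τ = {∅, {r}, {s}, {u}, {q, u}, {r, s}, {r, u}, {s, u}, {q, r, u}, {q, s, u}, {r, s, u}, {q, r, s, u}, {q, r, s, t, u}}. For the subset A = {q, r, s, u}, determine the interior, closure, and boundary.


int(A) = {q, r, s, u}, cl(A) = {q, r, s, t, u}, ∂A = {t}.

Closed sets in (X, τ) are complements of opens:
  closed(X, τ) = {∅, {t}, {q, t}, {r, t}, {s, t}, {q, r, t}, {q, s, t}, {q, t, u}, {r, s, t}, {q, r, s, t}, {q, r, t, u}, {q, s, t, u}, {q, r, s, t, u}}.
int(A) = ⋃ {U ∈ τ : U ⊆ A}. Opens contained in A: ∅, {r}, {s}, {u}, {q, u}, {r, s}, {r, u}, {s, u}, {q, r, u}, {q, s, u}, {r, s, u}, {q, r, s, u}.
Taking the union of these: int(A) = {q, r, s, u}.
cl(A) = ⋂ {C closed : A ⊆ C}. Closed sets containing A: {q, r, s, t, u}.
Intersecting these: cl(A) = {q, r, s, t, u}.
∂A = cl(A) ∖ int(A) = {q, r, s, t, u} ∖ {q, r, s, u} = {t}.


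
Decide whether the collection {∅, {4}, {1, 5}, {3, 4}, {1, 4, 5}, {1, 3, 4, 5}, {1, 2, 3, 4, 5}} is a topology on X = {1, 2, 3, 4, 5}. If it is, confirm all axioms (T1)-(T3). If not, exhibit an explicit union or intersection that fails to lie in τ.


τ IS a topology on X.

Axiom (T1): ∅ ∈ τ? Yes; X ∈ τ? Yes.
Axiom (T2/T3): check pairwise unions and intersections of members of τ.
All pairwise intersections and unions checked — each lies in τ. Therefore τ satisfies (T1), (T2), (T3): it IS a topology on X.


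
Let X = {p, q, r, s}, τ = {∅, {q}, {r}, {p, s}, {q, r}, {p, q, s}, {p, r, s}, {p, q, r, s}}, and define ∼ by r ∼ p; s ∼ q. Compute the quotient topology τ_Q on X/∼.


X/∼ = {[p=r], [q=s]}; |τ_Q| = 2.

Equivalence classes: [p=r], [q=s].
Quotient map π: X → X/∼ sends p ↦ [p=r], q ↦ [q=s], r ↦ [p=r], s ↦ [q=s].
For each subset V ⊆ X/∼, compute π^{-1}(V) ⊆ X and check whether π^{-1}(V) ∈ τ. V is open in τ_Q iff π^{-1}(V) ∈ τ.
  V = {}: π^{-1}(V) = ∅ ∈ τ ✓.
  V = {[p=r]}: π^{-1}(V) = {p, r} ∉ τ ✗.
  V = {[q=s]}: π^{-1}(V) = {q, s} ∉ τ ✗.
  V = {[p=r], [q=s]}: π^{-1}(V) = {p, q, r, s} ∈ τ ✓.
Open sets in the quotient: τ_Q = {{}, {[p=r], [q=s]}} (2 elements).


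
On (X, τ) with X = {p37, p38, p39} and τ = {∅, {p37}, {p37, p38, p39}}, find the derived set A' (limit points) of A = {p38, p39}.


A' = {p38, p39}

For each x ∈ X, list the open sets U ∈ τ with x ∈ U, then check whether U ∩ (A ∖ {x}) ≠ ∅ for every such U.
  x = p37: open {p37} ∋ x has {p37} ∩ (A ∖ {p37}) = ∅, so x is NOT a limit point.
  x = p38: opens ∋ x are {p37, p38, p39}; each meets A ∖ {p38}, so x IS a limit point.
  x = p39: opens ∋ x are {p37, p38, p39}; each meets A ∖ {p39}, so x IS a limit point.
Collecting: A' = {p38, p39}.


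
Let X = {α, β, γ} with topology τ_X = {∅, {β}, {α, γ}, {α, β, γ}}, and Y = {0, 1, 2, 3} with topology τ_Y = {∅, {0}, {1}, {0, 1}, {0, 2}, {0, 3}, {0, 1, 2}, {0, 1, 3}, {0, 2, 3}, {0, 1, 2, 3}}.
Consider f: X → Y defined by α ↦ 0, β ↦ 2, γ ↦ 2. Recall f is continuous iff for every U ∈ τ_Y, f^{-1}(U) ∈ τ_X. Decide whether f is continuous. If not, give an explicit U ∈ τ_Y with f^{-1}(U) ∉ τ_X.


f is NOT continuous.

Compute f^{-1}(U) for each U ∈ τ_Y:
  U = ∅: f^{-1}(U) = ∅ ∈ τ_X ✓.
  U = {0}: f^{-1}(U) = {α} ∉ τ_X ✗.
  U = {1}: f^{-1}(U) = ∅ ∈ τ_X ✓.
  U = {0, 1}: f^{-1}(U) = {α} ∉ τ_X ✗.
  U = {0, 2}: f^{-1}(U) = {α, β, γ} ∈ τ_X ✓.
  U = {0, 3}: f^{-1}(U) = {α} ∉ τ_X ✗.
  U = {0, 1, 2}: f^{-1}(U) = {α, β, γ} ∈ τ_X ✓.
  U = {0, 1, 3}: f^{-1}(U) = {α} ∉ τ_X ✗.
  U = {0, 2, 3}: f^{-1}(U) = {α, β, γ} ∈ τ_X ✓.
  U = {0, 1, 2, 3}: f^{-1}(U) = {α, β, γ} ∈ τ_X ✓.
Found U = {0} with f^{-1}(U) = {α} not in τ_X. Therefore f is NOT continuous.


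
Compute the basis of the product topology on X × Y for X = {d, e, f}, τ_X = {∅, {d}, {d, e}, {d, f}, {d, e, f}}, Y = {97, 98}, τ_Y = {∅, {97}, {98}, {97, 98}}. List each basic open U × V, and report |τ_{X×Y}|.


Basis B = {∅ × ∅, {d} × {97}, {d} × {98}, {d} × {97, 98}, {d, e} × {97}, {d, f} × {97}, {d, e} × {98}, {d, f} × {98}, {d, e, f} × {97}, {d, e, f} × {98}, {d, e} × {97, 98}, {d, f} × {97, 98}, {d, e, f} × {97, 98}}; |τ_{X×Y}| = 25.

Enumerate products U × V with U ∈ τ_X, V ∈ τ_Y (deduplicated):
  ∅ × ∅ = {} (∅)
  {d} × {97} = {(d,97)}
  {d} × {98} = {(d,98)}
  {d} × {97, 98} = {(d,97), (d,98)}
  {d, e} × {97} = {(d,97), (e,97)}
  {d, f} × {97} = {(d,97), (f,97)}
  {d, e} × {98} = {(d,98), (e,98)}
  {d, f} × {98} = {(d,98), (f,98)}
  {d, e, f} × {97} = {(d,97), (e,97), (f,97)}
  {d, e, f} × {98} = {(d,98), (e,98), (f,98)}
  {d, e} × {97, 98} = {(d,97), (d,98), (e,97), (e,98)}
  {d, f} × {97, 98} = {(d,97), (d,98), (f,97), (f,98)}
  {d, e, f} × {97, 98} = {(d,97), (d,98), (e,97), (e,98), (f,97), (f,98)}
These 13 distinct sets form the basis B.
Close under arbitrary unions to get τ_{X×Y}; counting gives |τ_{X×Y}| = 25.


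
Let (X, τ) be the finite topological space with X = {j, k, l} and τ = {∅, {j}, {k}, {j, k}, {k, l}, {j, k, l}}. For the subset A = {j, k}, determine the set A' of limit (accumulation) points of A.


A' = {l}

For each x ∈ X, list the open sets U ∈ τ with x ∈ U, then check whether U ∩ (A ∖ {x}) ≠ ∅ for every such U.
  x = j: open {j} ∋ x has {j} ∩ (A ∖ {j}) = ∅, so x is NOT a limit point.
  x = k: open {k} ∋ x has {k} ∩ (A ∖ {k}) = ∅, so x is NOT a limit point.
  x = l: opens ∋ x are {k, l}, {j, k, l}; each meets A ∖ {l}, so x IS a limit point.
Collecting: A' = {l}.


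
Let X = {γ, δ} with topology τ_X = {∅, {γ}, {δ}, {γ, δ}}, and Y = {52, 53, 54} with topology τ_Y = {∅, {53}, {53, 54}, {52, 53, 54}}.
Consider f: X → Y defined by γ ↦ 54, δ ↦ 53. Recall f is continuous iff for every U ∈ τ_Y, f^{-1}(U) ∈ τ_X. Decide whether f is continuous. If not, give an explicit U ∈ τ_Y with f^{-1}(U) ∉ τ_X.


f IS continuous.

Compute f^{-1}(U) for each U ∈ τ_Y:
  U = ∅: f^{-1}(U) = ∅ ∈ τ_X ✓.
  U = {53}: f^{-1}(U) = {δ} ∈ τ_X ✓.
  U = {53, 54}: f^{-1}(U) = {γ, δ} ∈ τ_X ✓.
  U = {52, 53, 54}: f^{-1}(U) = {γ, δ} ∈ τ_X ✓.
Every preimage lies in τ_X, so f IS continuous.


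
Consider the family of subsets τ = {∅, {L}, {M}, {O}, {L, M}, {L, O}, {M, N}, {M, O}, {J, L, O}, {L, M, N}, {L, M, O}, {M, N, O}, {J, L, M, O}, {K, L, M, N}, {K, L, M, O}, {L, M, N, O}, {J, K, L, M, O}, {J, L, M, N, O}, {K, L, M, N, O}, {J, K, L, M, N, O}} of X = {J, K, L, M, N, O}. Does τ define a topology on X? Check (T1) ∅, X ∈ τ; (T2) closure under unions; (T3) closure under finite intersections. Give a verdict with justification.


τ is NOT a topology on X.

Axiom (T1): ∅ ∈ τ? Yes; X ∈ τ? Yes.
Axiom (T2/T3): check pairwise unions and intersections of members of τ.
Counterexample for (T3): {K, L, M, N} ∩ {K, L, M, O} = {K, L, M} ∉ τ. Therefore τ is NOT a topology.


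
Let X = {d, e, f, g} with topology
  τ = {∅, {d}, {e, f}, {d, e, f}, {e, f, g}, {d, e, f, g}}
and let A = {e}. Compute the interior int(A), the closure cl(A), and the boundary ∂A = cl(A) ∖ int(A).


int(A) = ∅, cl(A) = {e, f, g}, ∂A = {e, f, g}.

Closed sets in (X, τ) are complements of opens:
  closed(X, τ) = {∅, {d}, {g}, {d, g}, {e, f, g}, {d, e, f, g}}.
int(A) = ⋃ {U ∈ τ : U ⊆ A}. Opens contained in A: ∅.
Taking the union of these: int(A) = ∅.
cl(A) = ⋂ {C closed : A ⊆ C}. Closed sets containing A: {e, f, g}, {d, e, f, g}.
Intersecting these: cl(A) = {e, f, g}.
∂A = cl(A) ∖ int(A) = {e, f, g} ∖ ∅ = {e, f, g}.


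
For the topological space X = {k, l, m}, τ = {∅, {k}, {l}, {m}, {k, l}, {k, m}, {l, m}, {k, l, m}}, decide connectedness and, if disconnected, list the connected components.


(X, τ) is disconnected; components = [{k}, {l}, {m}].

Find clopen sets (U ∈ τ with X ∖ U ∈ τ):
  U = ∅, X ∖ U = {k, l, m} — both open, so U is clopen.
  U = {k}, X ∖ U = {l, m} — both open, so U is clopen.
  U = {l}, X ∖ U = {k, m} — both open, so U is clopen.
  U = {m}, X ∖ U = {k, l} — both open, so U is clopen.
  U = {k, l}, X ∖ U = {m} — both open, so U is clopen.
  U = {k, m}, X ∖ U = {l} — both open, so U is clopen.
  U = {l, m}, X ∖ U = {k} — both open, so U is clopen.
  U = {k, l, m}, X ∖ U = ∅ — both open, so U is clopen.
Nontrivial clopen(s) exist: e.g. {l}. So (X, τ) is disconnected.
Compute connected components by grouping points that agree on all clopens:
  component: {k}
  component: {l}
  component: {m}


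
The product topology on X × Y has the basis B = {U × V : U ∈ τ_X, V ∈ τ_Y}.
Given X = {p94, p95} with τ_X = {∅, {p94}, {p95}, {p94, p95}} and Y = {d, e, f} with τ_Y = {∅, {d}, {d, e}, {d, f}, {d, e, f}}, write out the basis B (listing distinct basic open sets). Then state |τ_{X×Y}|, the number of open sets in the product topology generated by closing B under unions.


Basis B = {∅ × ∅, {p94} × {d}, {p95} × {d}, {p94} × {d, e}, {p94} × {d, f}, {p94, p95} × {d}, {p95} × {d, e}, {p95} × {d, f}, {p94} × {d, e, f}, {p95} × {d, e, f}, {p94, p95} × {d, e}, {p94, p95} × {d, f}, {p94, p95} × {d, e, f}}; |τ_{X×Y}| = 25.

Enumerate products U × V with U ∈ τ_X, V ∈ τ_Y (deduplicated):
  ∅ × ∅ = {} (∅)
  {p94} × {d} = {(p94,d)}
  {p95} × {d} = {(p95,d)}
  {p94} × {d, e} = {(p94,d), (p94,e)}
  {p94} × {d, f} = {(p94,d), (p94,f)}
  {p94, p95} × {d} = {(p94,d), (p95,d)}
  {p95} × {d, e} = {(p95,d), (p95,e)}
  {p95} × {d, f} = {(p95,d), (p95,f)}
  {p94} × {d, e, f} = {(p94,d), (p94,e), (p94,f)}
  {p95} × {d, e, f} = {(p95,d), (p95,e), (p95,f)}
  {p94, p95} × {d, e} = {(p94,d), (p94,e), (p95,d), (p95,e)}
  {p94, p95} × {d, f} = {(p94,d), (p94,f), (p95,d), (p95,f)}
  {p94, p95} × {d, e, f} = {(p94,d), (p94,e), (p94,f), (p95,d), (p95,e), (p95,f)}
These 13 distinct sets form the basis B.
Close under arbitrary unions to get τ_{X×Y}; counting gives |τ_{X×Y}| = 25.


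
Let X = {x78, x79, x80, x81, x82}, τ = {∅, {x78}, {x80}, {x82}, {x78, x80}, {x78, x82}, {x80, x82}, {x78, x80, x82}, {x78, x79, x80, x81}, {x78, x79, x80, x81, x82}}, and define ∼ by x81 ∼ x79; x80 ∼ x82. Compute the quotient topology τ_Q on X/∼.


X/∼ = {[x78], [x79=x81], [x80=x82]}; |τ_Q| = 5.

Equivalence classes: [x78], [x79=x81], [x80=x82].
Quotient map π: X → X/∼ sends x78 ↦ [x78], x79 ↦ [x79=x81], x80 ↦ [x80=x82], x81 ↦ [x79=x81], x82 ↦ [x80=x82].
For each subset V ⊆ X/∼, compute π^{-1}(V) ⊆ X and check whether π^{-1}(V) ∈ τ. V is open in τ_Q iff π^{-1}(V) ∈ τ.
  V = {}: π^{-1}(V) = ∅ ∈ τ ✓.
  V = {[x78]}: π^{-1}(V) = {x78} ∈ τ ✓.
  V = {[x79=x81]}: π^{-1}(V) = {x79, x81} ∉ τ ✗.
  V = {[x78], [x79=x81]}: π^{-1}(V) = {x78, x79, x81} ∉ τ ✗.
  V = {[x80=x82]}: π^{-1}(V) = {x80, x82} ∈ τ ✓.
  V = {[x78], [x80=x82]}: π^{-1}(V) = {x78, x80, x82} ∈ τ ✓.
  V = {[x79=x81], [x80=x82]}: π^{-1}(V) = {x79, x80, x81, x82} ∉ τ ✗.
  V = {[x78], [x79=x81], [x80=x82]}: π^{-1}(V) = {x78, x79, x80, x81, x82} ∈ τ ✓.
Open sets in the quotient: τ_Q = {{}, {[x78]}, {[x80=x82]}, {[x78], [x80=x82]}, {[x78], [x79=x81], [x80=x82]}} (5 elements).


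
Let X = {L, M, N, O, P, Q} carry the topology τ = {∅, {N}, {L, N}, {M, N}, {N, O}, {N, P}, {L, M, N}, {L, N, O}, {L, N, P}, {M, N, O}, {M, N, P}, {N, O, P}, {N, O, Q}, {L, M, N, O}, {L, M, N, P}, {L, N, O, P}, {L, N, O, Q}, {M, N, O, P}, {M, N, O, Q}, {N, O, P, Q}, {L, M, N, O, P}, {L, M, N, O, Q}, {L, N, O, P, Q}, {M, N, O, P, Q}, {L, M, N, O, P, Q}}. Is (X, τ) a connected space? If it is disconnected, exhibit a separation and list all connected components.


(X, τ) is connected.

Find clopen sets (U ∈ τ with X ∖ U ∈ τ):
  U = ∅, X ∖ U = {L, M, N, O, P, Q} — both open, so U is clopen.
  U = {L, M, N, O, P, Q}, X ∖ U = ∅ — both open, so U is clopen.
Only trivial clopens (∅ and X) exist, so (X, τ) is connected.
Compute connected components by grouping points that agree on all clopens:
  component: {L, M, N, O, P, Q}


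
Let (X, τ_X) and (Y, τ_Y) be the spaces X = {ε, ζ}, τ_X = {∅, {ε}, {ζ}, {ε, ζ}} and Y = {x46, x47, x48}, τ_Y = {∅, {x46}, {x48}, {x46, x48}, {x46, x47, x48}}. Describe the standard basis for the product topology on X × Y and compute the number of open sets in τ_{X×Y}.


Basis B = {∅ × ∅, {ε} × {x46}, {ε} × {x48}, {ζ} × {x46}, {ζ} × {x48}, {ε} × {x46, x48}, {ε, ζ} × {x46}, {ε, ζ} × {x48}, {ζ} × {x46, x48}, {ε} × {x46, x47, x48}, {ζ} × {x46, x47, x48}, {ε, ζ} × {x46, x48}, {ε, ζ} × {x46, x47, x48}}; |τ_{X×Y}| = 25.

Enumerate products U × V with U ∈ τ_X, V ∈ τ_Y (deduplicated):
  ∅ × ∅ = {} (∅)
  {ε} × {x46} = {(ε,x46)}
  {ε} × {x48} = {(ε,x48)}
  {ζ} × {x46} = {(ζ,x46)}
  {ζ} × {x48} = {(ζ,x48)}
  {ε} × {x46, x48} = {(ε,x46), (ε,x48)}
  {ε, ζ} × {x46} = {(ε,x46), (ζ,x46)}
  {ε, ζ} × {x48} = {(ε,x48), (ζ,x48)}
  {ζ} × {x46, x48} = {(ζ,x46), (ζ,x48)}
  {ε} × {x46, x47, x48} = {(ε,x46), (ε,x47), (ε,x48)}
  {ζ} × {x46, x47, x48} = {(ζ,x46), (ζ,x47), (ζ,x48)}
  {ε, ζ} × {x46, x48} = {(ε,x46), (ε,x48), (ζ,x46), (ζ,x48)}
  {ε, ζ} × {x46, x47, x48} = {(ε,x46), (ε,x47), (ε,x48), (ζ,x46), (ζ,x47), (ζ,x48)}
These 13 distinct sets form the basis B.
Close under arbitrary unions to get τ_{X×Y}; counting gives |τ_{X×Y}| = 25.


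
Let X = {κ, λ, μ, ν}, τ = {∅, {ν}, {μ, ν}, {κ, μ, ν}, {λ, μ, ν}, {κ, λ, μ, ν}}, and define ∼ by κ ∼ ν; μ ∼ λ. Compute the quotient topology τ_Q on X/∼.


X/∼ = {[κ=ν], [λ=μ]}; |τ_Q| = 2.

Equivalence classes: [κ=ν], [λ=μ].
Quotient map π: X → X/∼ sends κ ↦ [κ=ν], λ ↦ [λ=μ], μ ↦ [λ=μ], ν ↦ [κ=ν].
For each subset V ⊆ X/∼, compute π^{-1}(V) ⊆ X and check whether π^{-1}(V) ∈ τ. V is open in τ_Q iff π^{-1}(V) ∈ τ.
  V = {}: π^{-1}(V) = ∅ ∈ τ ✓.
  V = {[κ=ν]}: π^{-1}(V) = {κ, ν} ∉ τ ✗.
  V = {[λ=μ]}: π^{-1}(V) = {λ, μ} ∉ τ ✗.
  V = {[κ=ν], [λ=μ]}: π^{-1}(V) = {κ, λ, μ, ν} ∈ τ ✓.
Open sets in the quotient: τ_Q = {{}, {[κ=ν], [λ=μ]}} (2 elements).


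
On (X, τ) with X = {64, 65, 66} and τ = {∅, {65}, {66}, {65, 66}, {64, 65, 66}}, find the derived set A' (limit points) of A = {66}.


A' = {64}

For each x ∈ X, list the open sets U ∈ τ with x ∈ U, then check whether U ∩ (A ∖ {x}) ≠ ∅ for every such U.
  x = 64: opens ∋ x are {64, 65, 66}; each meets A ∖ {64}, so x IS a limit point.
  x = 65: open {65} ∋ x has {65} ∩ (A ∖ {65}) = ∅, so x is NOT a limit point.
  x = 66: open {66} ∋ x has {66} ∩ (A ∖ {66}) = ∅, so x is NOT a limit point.
Collecting: A' = {64}.


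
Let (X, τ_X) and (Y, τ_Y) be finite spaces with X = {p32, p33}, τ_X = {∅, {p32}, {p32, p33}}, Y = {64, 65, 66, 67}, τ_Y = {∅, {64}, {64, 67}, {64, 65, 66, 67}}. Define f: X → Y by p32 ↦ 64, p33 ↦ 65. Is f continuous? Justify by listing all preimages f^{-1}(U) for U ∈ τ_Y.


f IS continuous.

Compute f^{-1}(U) for each U ∈ τ_Y:
  U = ∅: f^{-1}(U) = ∅ ∈ τ_X ✓.
  U = {64}: f^{-1}(U) = {p32} ∈ τ_X ✓.
  U = {64, 67}: f^{-1}(U) = {p32} ∈ τ_X ✓.
  U = {64, 65, 66, 67}: f^{-1}(U) = {p32, p33} ∈ τ_X ✓.
Every preimage lies in τ_X, so f IS continuous.


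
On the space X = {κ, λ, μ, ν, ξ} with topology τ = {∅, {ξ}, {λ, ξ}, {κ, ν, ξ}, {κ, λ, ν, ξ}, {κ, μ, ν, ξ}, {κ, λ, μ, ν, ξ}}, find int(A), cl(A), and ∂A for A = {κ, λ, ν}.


int(A) = ∅, cl(A) = {κ, λ, μ, ν}, ∂A = {κ, λ, μ, ν}.

Closed sets in (X, τ) are complements of opens:
  closed(X, τ) = {∅, {λ}, {μ}, {λ, μ}, {κ, μ, ν}, {κ, λ, μ, ν}, {κ, λ, μ, ν, ξ}}.
int(A) = ⋃ {U ∈ τ : U ⊆ A}. Opens contained in A: ∅.
Taking the union of these: int(A) = ∅.
cl(A) = ⋂ {C closed : A ⊆ C}. Closed sets containing A: {κ, λ, μ, ν}, {κ, λ, μ, ν, ξ}.
Intersecting these: cl(A) = {κ, λ, μ, ν}.
∂A = cl(A) ∖ int(A) = {κ, λ, μ, ν} ∖ ∅ = {κ, λ, μ, ν}.


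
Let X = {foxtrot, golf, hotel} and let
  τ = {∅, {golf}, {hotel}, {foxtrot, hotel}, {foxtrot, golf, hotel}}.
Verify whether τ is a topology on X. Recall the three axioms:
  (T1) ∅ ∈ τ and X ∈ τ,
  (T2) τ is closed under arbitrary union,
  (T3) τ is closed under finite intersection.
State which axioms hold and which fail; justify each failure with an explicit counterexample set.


τ is NOT a topology on X.

Axiom (T1): ∅ ∈ τ? Yes; X ∈ τ? Yes.
Axiom (T2/T3): check pairwise unions and intersections of members of τ.
Counterexample for (T2): {golf} ∪ {hotel} = {golf, hotel} ∉ τ. Therefore τ is NOT a topology.


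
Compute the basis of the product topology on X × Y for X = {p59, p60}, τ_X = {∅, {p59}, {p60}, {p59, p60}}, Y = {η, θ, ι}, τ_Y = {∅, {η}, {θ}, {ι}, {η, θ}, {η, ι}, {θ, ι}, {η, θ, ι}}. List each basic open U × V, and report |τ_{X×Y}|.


Basis B = {∅ × ∅, {p59} × {η}, {p59} × {θ}, {p59} × {ι}, {p60} × {η}, {p60} × {θ}, {p60} × {ι}, {p59} × {η, θ}, {p59} × {η, ι}, {p59, p60} × {η}, {p59} × {θ, ι}, {p59, p60} × {θ}, {p59, p60} × {ι}, {p60} × {η, θ}, {p60} × {η, ι}, {p60} × {θ, ι}, {p59} × {η, θ, ι}, {p60} × {η, θ, ι}, {p59, p60} × {η, θ}, {p59, p60} × {η, ι}, {p59, p60} × {θ, ι}, {p59, p60} × {η, θ, ι}}; |τ_{X×Y}| = 64.

Enumerate products U × V with U ∈ τ_X, V ∈ τ_Y (deduplicated):
  ∅ × ∅ = {} (∅)
  {p59} × {η} = {(p59,η)}
  {p59} × {θ} = {(p59,θ)}
  {p59} × {ι} = {(p59,ι)}
  {p60} × {η} = {(p60,η)}
  {p60} × {θ} = {(p60,θ)}
  {p60} × {ι} = {(p60,ι)}
  {p59} × {η, θ} = {(p59,η), (p59,θ)}
  {p59} × {η, ι} = {(p59,η), (p59,ι)}
  {p59, p60} × {η} = {(p59,η), (p60,η)}
  {p59} × {θ, ι} = {(p59,θ), (p59,ι)}
  {p59, p60} × {θ} = {(p59,θ), (p60,θ)}
  {p59, p60} × {ι} = {(p59,ι), (p60,ι)}
  {p60} × {η, θ} = {(p60,η), (p60,θ)}
  {p60} × {η, ι} = {(p60,η), (p60,ι)}
  {p60} × {θ, ι} = {(p60,θ), (p60,ι)}
  {p59} × {η, θ, ι} = {(p59,η), (p59,θ), (p59,ι)}
  {p60} × {η, θ, ι} = {(p60,η), (p60,θ), (p60,ι)}
  {p59, p60} × {η, θ} = {(p59,η), (p59,θ), (p60,η), (p60,θ)}
  {p59, p60} × {η, ι} = {(p59,η), (p59,ι), (p60,η), (p60,ι)}
  {p59, p60} × {θ, ι} = {(p59,θ), (p59,ι), (p60,θ), (p60,ι)}
  {p59, p60} × {η, θ, ι} = {(p59,η), (p59,θ), (p59,ι), (p60,η), (p60,θ), (p60,ι)}
These 22 distinct sets form the basis B.
Close under arbitrary unions to get τ_{X×Y}; counting gives |τ_{X×Y}| = 64.


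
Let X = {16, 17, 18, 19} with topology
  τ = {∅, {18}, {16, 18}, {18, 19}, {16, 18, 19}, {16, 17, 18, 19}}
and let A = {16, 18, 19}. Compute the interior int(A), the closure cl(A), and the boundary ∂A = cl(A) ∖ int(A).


int(A) = {16, 18, 19}, cl(A) = {16, 17, 18, 19}, ∂A = {17}.

Closed sets in (X, τ) are complements of opens:
  closed(X, τ) = {∅, {17}, {16, 17}, {17, 19}, {16, 17, 19}, {16, 17, 18, 19}}.
int(A) = ⋃ {U ∈ τ : U ⊆ A}. Opens contained in A: ∅, {18}, {16, 18}, {18, 19}, {16, 18, 19}.
Taking the union of these: int(A) = {16, 18, 19}.
cl(A) = ⋂ {C closed : A ⊆ C}. Closed sets containing A: {16, 17, 18, 19}.
Intersecting these: cl(A) = {16, 17, 18, 19}.
∂A = cl(A) ∖ int(A) = {16, 17, 18, 19} ∖ {16, 18, 19} = {17}.


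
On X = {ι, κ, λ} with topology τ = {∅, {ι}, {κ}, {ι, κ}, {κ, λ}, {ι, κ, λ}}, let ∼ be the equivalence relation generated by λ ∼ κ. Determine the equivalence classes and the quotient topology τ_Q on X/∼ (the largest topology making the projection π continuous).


X/∼ = {[ι], [κ=λ]}; |τ_Q| = 4.

Equivalence classes: [ι], [κ=λ].
Quotient map π: X → X/∼ sends ι ↦ [ι], κ ↦ [κ=λ], λ ↦ [κ=λ].
For each subset V ⊆ X/∼, compute π^{-1}(V) ⊆ X and check whether π^{-1}(V) ∈ τ. V is open in τ_Q iff π^{-1}(V) ∈ τ.
  V = {}: π^{-1}(V) = ∅ ∈ τ ✓.
  V = {[ι]}: π^{-1}(V) = {ι} ∈ τ ✓.
  V = {[κ=λ]}: π^{-1}(V) = {κ, λ} ∈ τ ✓.
  V = {[ι], [κ=λ]}: π^{-1}(V) = {ι, κ, λ} ∈ τ ✓.
Open sets in the quotient: τ_Q = {{}, {[ι]}, {[κ=λ]}, {[ι], [κ=λ]}} (4 elements).


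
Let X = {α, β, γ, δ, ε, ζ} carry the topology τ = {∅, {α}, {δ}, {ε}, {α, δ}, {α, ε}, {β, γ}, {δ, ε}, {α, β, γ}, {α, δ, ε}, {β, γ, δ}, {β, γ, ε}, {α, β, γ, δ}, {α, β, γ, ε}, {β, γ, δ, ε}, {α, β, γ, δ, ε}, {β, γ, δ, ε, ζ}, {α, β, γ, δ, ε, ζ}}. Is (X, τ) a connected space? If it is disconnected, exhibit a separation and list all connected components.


(X, τ) is disconnected; components = [{α}, {β, γ, δ, ε, ζ}].

Find clopen sets (U ∈ τ with X ∖ U ∈ τ):
  U = ∅, X ∖ U = {α, β, γ, δ, ε, ζ} — both open, so U is clopen.
  U = {α}, X ∖ U = {β, γ, δ, ε, ζ} — both open, so U is clopen.
  U = {β, γ, δ, ε, ζ}, X ∖ U = {α} — both open, so U is clopen.
  U = {α, β, γ, δ, ε, ζ}, X ∖ U = ∅ — both open, so U is clopen.
Nontrivial clopen(s) exist: e.g. {β, γ, δ, ε, ζ}. So (X, τ) is disconnected.
Compute connected components by grouping points that agree on all clopens:
  component: {α}
  component: {β, γ, δ, ε, ζ}


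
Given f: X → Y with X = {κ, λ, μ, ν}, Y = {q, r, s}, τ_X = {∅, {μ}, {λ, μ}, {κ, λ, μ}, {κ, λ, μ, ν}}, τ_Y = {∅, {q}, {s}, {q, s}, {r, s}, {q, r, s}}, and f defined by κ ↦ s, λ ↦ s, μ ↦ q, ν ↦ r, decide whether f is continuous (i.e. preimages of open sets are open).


f is NOT continuous.

Compute f^{-1}(U) for each U ∈ τ_Y:
  U = ∅: f^{-1}(U) = ∅ ∈ τ_X ✓.
  U = {q}: f^{-1}(U) = {μ} ∈ τ_X ✓.
  U = {s}: f^{-1}(U) = {κ, λ} ∉ τ_X ✗.
  U = {q, s}: f^{-1}(U) = {κ, λ, μ} ∈ τ_X ✓.
  U = {r, s}: f^{-1}(U) = {κ, λ, ν} ∉ τ_X ✗.
  U = {q, r, s}: f^{-1}(U) = {κ, λ, μ, ν} ∈ τ_X ✓.
Found U = {s} with f^{-1}(U) = {κ, λ} not in τ_X. Therefore f is NOT continuous.


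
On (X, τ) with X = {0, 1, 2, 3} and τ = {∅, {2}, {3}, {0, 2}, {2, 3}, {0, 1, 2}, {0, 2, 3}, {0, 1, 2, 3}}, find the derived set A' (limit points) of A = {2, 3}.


A' = {0, 1}

For each x ∈ X, list the open sets U ∈ τ with x ∈ U, then check whether U ∩ (A ∖ {x}) ≠ ∅ for every such U.
  x = 0: opens ∋ x are {0, 2}, {0, 1, 2}, {0, 2, 3}, {0, 1, 2, 3}; each meets A ∖ {0}, so x IS a limit point.
  x = 1: opens ∋ x are {0, 1, 2}, {0, 1, 2, 3}; each meets A ∖ {1}, so x IS a limit point.
  x = 2: open {2} ∋ x has {2} ∩ (A ∖ {2}) = ∅, so x is NOT a limit point.
  x = 3: open {3} ∋ x has {3} ∩ (A ∖ {3}) = ∅, so x is NOT a limit point.
Collecting: A' = {0, 1}.


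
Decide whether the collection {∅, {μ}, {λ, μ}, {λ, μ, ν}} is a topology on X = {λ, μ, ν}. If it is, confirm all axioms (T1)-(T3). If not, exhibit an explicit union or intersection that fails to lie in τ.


τ IS a topology on X.

Axiom (T1): ∅ ∈ τ? Yes; X ∈ τ? Yes.
Axiom (T2/T3): check pairwise unions and intersections of members of τ.
All pairwise intersections and unions checked — each lies in τ. Therefore τ satisfies (T1), (T2), (T3): it IS a topology on X.


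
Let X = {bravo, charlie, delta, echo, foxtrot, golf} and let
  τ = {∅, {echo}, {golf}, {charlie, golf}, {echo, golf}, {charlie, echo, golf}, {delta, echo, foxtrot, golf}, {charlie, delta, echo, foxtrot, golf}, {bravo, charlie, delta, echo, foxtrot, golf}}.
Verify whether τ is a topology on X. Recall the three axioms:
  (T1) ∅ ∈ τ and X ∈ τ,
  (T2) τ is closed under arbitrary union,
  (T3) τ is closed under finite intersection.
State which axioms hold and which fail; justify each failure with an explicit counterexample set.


τ IS a topology on X.

Axiom (T1): ∅ ∈ τ? Yes; X ∈ τ? Yes.
Axiom (T2/T3): check pairwise unions and intersections of members of τ.
All pairwise intersections and unions checked — each lies in τ. Therefore τ satisfies (T1), (T2), (T3): it IS a topology on X.


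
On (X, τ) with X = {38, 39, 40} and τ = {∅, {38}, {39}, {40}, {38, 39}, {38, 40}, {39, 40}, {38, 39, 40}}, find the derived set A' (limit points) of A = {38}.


A' = ∅

For each x ∈ X, list the open sets U ∈ τ with x ∈ U, then check whether U ∩ (A ∖ {x}) ≠ ∅ for every such U.
  x = 38: open {38} ∋ x has {38} ∩ (A ∖ {38}) = ∅, so x is NOT a limit point.
  x = 39: open {39} ∋ x has {39} ∩ (A ∖ {39}) = ∅, so x is NOT a limit point.
  x = 40: open {40} ∋ x has {40} ∩ (A ∖ {40}) = ∅, so x is NOT a limit point.
Collecting: A' = ∅.


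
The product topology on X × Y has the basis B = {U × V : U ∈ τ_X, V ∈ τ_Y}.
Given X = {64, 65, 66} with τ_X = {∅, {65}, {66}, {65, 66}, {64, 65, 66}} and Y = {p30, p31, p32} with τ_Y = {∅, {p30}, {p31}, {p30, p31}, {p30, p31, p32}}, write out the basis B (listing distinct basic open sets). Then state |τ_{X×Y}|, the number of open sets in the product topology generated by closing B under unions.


Basis B = {∅ × ∅, {65} × {p30}, {65} × {p31}, {66} × {p30}, {66} × {p31}, {65} × {p30, p31}, {65, 66} × {p30}, {65, 66} × {p31}, {66} × {p30, p31}, {64, 65, 66} × {p30}, {64, 65, 66} × {p31}, {65} × {p30, p31, p32}, {66} × {p30, p31, p32}, {65, 66} × {p30, p31}, {64, 65, 66} × {p30, p31}, {65, 66} × {p30, p31, p32}, {64, 65, 66} × {p30, p31, p32}}; |τ_{X×Y}| = 48.

Enumerate products U × V with U ∈ τ_X, V ∈ τ_Y (deduplicated):
  ∅ × ∅ = {} (∅)
  {65} × {p30} = {(65,p30)}
  {65} × {p31} = {(65,p31)}
  {66} × {p30} = {(66,p30)}
  {66} × {p31} = {(66,p31)}
  {65} × {p30, p31} = {(65,p30), (65,p31)}
  {65, 66} × {p30} = {(65,p30), (66,p30)}
  {65, 66} × {p31} = {(65,p31), (66,p31)}
  {66} × {p30, p31} = {(66,p30), (66,p31)}
  {64, 65, 66} × {p30} = {(64,p30), (65,p30), (66,p30)}
  {64, 65, 66} × {p31} = {(64,p31), (65,p31), (66,p31)}
  {65} × {p30, p31, p32} = {(65,p30), (65,p31), (65,p32)}
  {66} × {p30, p31, p32} = {(66,p30), (66,p31), (66,p32)}
  {65, 66} × {p30, p31} = {(65,p30), (65,p31), (66,p30), (66,p31)}
  {64, 65, 66} × {p30, p31} = {(64,p30), (64,p31), (65,p30), (65,p31), (66,p30), (66,p31)}
  {65, 66} × {p30, p31, p32} = {(65,p30), (65,p31), (65,p32), (66,p30), (66,p31), (66,p32)}
  {64, 65, 66} × {p30, p31, p32} = {(64,p30), (64,p31), (64,p32), (65,p30), (65,p31), (65,p32), (66,p30), (66,p31), (66,p32)}
These 17 distinct sets form the basis B.
Close under arbitrary unions to get τ_{X×Y}; counting gives |τ_{X×Y}| = 48.
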